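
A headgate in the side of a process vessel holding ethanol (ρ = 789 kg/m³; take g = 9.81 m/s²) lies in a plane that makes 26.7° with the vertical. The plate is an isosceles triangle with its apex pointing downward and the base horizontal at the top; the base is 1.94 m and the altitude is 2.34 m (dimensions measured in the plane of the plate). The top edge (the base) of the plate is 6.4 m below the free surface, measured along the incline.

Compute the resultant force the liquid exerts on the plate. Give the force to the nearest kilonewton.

F ≈ 113 kN

γ = ρg = 789 × 9.81 / 1000 = 7.74009 kN/m³.
The plate makes 26.7° with the vertical, i.e. θ = 90° − 26.7° = 63.3° to the horizontal. Measuring y along the incline from the free-surface line, vertical depth h = y·sinθ with sinθ = 0.893371.
With the apex down, the centroid sits h/3 = 2.34/3 = 0.78 m below the base (the top edge), so y_c = 6.4 + 0.78 = 7.18 m and h_c = 7.18 × 0.893371 = 6.4144 m.
A = ½ × 1.94 × 2.34 = 2.2698 m².
Resultant F = γ·h_c·A = 7.74009 × 6.4144 × 2.2698 = 112.691 kN.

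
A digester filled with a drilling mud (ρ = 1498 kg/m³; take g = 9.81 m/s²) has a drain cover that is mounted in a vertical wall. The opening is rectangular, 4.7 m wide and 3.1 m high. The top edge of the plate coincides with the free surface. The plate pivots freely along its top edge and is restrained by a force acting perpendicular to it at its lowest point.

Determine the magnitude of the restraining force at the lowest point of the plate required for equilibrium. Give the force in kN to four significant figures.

γ = ρg = 1498 × 9.81 / 1000 = 14.69538 kN/m³.
The centroid lies 3.1/2 = 1.55 m below the top edge, so the centroid depth is h_c = 1.55 m.
A = 4.7 × 3.1 = 14.57 m².
Resultant F = γ·h_c·A = 14.69538 × 1.55 × 14.57 = 331.873 kN.
I_c = b·h³/12 = 4.7 × 3.1³/12 = 11.6681 m⁴.
Centre of pressure: y_p = y_c + I_c/(y_c·A) = 1.55 + 11.6681/(1.55 × 14.57) = 1.55 + 0.516665 = 2.06666 m along the plane.
The resultant acts 1.55 + 0.516665 = 2.06666 m (along the plate) below the hinge at the top edge, so the moment about the hinge is M = F × 2.06666 = 331.873 × 2.06666 = 685.869 kN·m.
A normal force at the bottom, 3.1 m from the hinge, must supply this moment: P = 685.869/3.1 = 221.248 kN.

P ≈ 221.2 kN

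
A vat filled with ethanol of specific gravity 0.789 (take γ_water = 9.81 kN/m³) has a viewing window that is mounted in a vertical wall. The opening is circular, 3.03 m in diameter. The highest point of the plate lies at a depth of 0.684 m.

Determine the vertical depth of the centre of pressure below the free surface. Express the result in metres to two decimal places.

h_p = 2.46 m

γ = 0.789 × 9.81 = 7.74009 kN/m³.
The centroid is at the centre, 1.515 m below the top of the plate, so the centroid depth is h_c = 0.684 + 1.515 = 2.199 m.
A = π(1.515)² = 7.21066 m².
Resultant F = γ·h_c·A = 7.74009 × 2.199 × 7.21066 = 122.729 kN.
I_c = πr⁴/4 = π × 1.515⁴/4 = 4.13752 m⁴.
Centre of pressure: y_p = y_c + I_c/(y_c·A) = 2.199 + 4.13752/(2.199 × 7.21066) = 2.199 + 0.26094 = 2.45994 m along the plane.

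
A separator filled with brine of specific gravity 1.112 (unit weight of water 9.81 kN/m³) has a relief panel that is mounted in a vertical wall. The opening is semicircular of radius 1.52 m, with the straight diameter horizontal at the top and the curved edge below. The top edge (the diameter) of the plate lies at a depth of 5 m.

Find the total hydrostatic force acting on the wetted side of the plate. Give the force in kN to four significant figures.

F ≈ 223.5 kN

γ = 1.112 × 9.81 = 10.90872 kN/m³.
The centroid of a semicircle lies 4r/(3π) = 0.645108 m from the diameter, here below the top edge, so the centroid depth is h_c = 5 + 0.645108 = 5.64511 m.
A = πr²/2 = π × 1.52²/2 = 3.62917 m².
Resultant F = γ·h_c·A = 10.90872 × 5.64511 × 3.62917 = 223.488 kN.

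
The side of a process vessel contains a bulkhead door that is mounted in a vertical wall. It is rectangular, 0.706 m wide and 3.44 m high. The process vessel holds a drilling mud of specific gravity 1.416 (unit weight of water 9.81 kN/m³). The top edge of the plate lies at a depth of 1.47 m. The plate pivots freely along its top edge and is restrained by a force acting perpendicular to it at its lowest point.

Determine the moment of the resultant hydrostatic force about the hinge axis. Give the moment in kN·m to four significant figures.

γ = 1.416 × 9.81 = 13.89096 kN/m³.
The centroid lies 3.44/2 = 1.72 m below the top edge, so the centroid depth is h_c = 1.47 + 1.72 = 3.19 m.
A = 0.706 × 3.44 = 2.42864 m².
Resultant F = γ·h_c·A = 13.89096 × 3.19 × 2.42864 = 107.618 kN.
I_c = b·h³/12 = 0.706 × 3.44³/12 = 2.39496 m⁴.
Centre of pressure: y_p = y_c + I_c/(y_c·A) = 3.19 + 2.39496/(3.19 × 2.42864) = 3.19 + 0.309132 = 3.49913 m along the plane.
The resultant acts 1.72 + 0.309132 = 2.02913 m (along the plate) below the hinge at the top edge, so the moment about the hinge is M = F × 2.02913 = 107.618 × 2.02913 = 218.371 kN·m.

M ≈ 218.4 kN·m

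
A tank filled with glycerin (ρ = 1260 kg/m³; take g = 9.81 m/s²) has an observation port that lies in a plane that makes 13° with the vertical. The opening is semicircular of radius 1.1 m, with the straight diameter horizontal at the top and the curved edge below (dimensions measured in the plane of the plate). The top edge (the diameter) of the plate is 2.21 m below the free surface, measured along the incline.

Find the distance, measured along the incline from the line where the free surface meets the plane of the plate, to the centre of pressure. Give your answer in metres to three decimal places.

y_p = 2.708 m

γ = ρg = 1260 × 9.81 / 1000 = 12.3606 kN/m³.
The plate makes 13° with the vertical, i.e. θ = 90° − 13° = 77° to the horizontal. Measuring y along the incline from the free-surface line, vertical depth h = y·sinθ with sinθ = 0.974370.
The centroid of a semicircle lies 4r/(3π) = 0.466854 m from the diameter, here below the top edge, so y_c = 2.21 + 0.466854 = 2.67685 m and h_c = 2.67685 × 0.974370 = 2.60824 m.
A = πr²/2 = π × 1.1²/2 = 1.90066 m².
Resultant F = γ·h_c·A = 12.3606 × 2.60824 × 1.90066 = 61.2762 kN.
I_c = (π/8 − 8/(9π))·r⁴ = 0.109757 × 1.1⁴ = 0.160695 m⁴.
Centre of pressure: y_p = y_c + I_c/(y_c·A) = 2.67685 + 0.160695/(2.67685 × 1.90066) = 2.67685 + 0.0315845 = 2.70843 m along the plane.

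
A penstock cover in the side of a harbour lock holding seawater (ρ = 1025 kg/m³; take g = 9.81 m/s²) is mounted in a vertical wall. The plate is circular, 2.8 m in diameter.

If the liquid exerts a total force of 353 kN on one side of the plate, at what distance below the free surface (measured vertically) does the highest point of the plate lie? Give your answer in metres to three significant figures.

γ = ρg = 1025 × 9.81 / 1000 = 10.05525 kN/m³.
A = π(1.4)² = 6.15752 m².
From F = γ·h_c·A, the centroid depth is h_c = 353/(10.05525 × 6.15752) = 5.70133 m.
The centroid is at the centre, 1.4 m below the top of the plate, so the highest point sits at h_top = 5.70133 − 1.4 = 4.30133 m below the surface.

d_top ≈ 4.30 m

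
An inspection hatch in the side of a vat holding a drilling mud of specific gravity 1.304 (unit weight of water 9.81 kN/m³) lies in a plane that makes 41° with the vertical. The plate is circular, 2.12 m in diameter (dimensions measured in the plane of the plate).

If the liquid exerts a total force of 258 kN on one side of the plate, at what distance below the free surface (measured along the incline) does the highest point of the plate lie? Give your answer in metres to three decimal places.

γ = 1.304 × 9.81 = 12.79224 kN/m³.
A = π(1.06)² = 3.52989 m².
From F = γ·h_c·A, the centroid depth is h_c = 258/(12.79224 × 3.52989) = 5.71363 m.
The plate makes 41° with the vertical, i.e. θ = 90° − 41° = 49° to the horizontal. Measuring y along the incline from the free-surface line, vertical depth h = y·sinθ with sinθ = 0.754710.
Along the incline, y_c = h_c/sinθ = 5.71363/0.754710 = 7.57063 m.
The centroid is at the centre, 1.06 m below the top of the plate, so the highest point sits at y_top = 7.57063 − 1.06 = 6.51063 m along the incline.

y_top ≈ 6.511 m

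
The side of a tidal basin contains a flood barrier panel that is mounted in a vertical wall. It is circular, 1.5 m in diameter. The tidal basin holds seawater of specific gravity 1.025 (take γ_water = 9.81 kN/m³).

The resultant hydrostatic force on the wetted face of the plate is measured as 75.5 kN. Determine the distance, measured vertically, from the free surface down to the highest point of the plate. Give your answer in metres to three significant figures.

γ = 1.025 × 9.81 = 10.05525 kN/m³.
A = π(0.75)² = 1.76715 m².
From F = γ·h_c·A, the centroid depth is h_c = 75.5/(10.05525 × 1.76715) = 4.24894 m.
The centroid is at the centre, 0.75 m below the top of the plate, so the highest point sits at h_top = 4.24894 − 0.75 = 3.49894 m below the surface.

d_top ≈ 3.50 m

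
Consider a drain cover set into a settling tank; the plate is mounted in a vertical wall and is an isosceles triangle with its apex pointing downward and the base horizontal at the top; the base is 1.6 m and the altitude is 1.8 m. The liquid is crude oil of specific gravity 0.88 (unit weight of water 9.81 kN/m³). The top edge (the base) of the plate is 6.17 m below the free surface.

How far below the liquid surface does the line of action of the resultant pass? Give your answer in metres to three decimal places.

h_p = 6.797 m

γ = 0.88 × 9.81 = 8.6328 kN/m³.
With the apex down, the centroid sits h/3 = 1.8/3 = 0.6 m below the base (the top edge), so the centroid depth is h_c = 6.17 + 0.6 = 6.77 m.
A = ½ × 1.6 × 1.8 = 1.44 m².
Resultant F = γ·h_c·A = 8.6328 × 6.77 × 1.44 = 84.1594 kN.
I_c = b·h³/36 = 1.6 × 1.8³/36 = 0.2592 m⁴.
Centre of pressure: y_p = y_c + I_c/(y_c·A) = 6.77 + 0.2592/(6.77 × 1.44) = 6.77 + 0.0265879 = 6.79659 m along the plane.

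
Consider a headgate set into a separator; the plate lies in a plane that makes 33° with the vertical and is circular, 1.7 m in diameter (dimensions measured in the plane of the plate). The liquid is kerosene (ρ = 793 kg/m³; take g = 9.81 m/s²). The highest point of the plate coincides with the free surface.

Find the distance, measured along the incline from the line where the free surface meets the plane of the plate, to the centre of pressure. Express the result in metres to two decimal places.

γ = ρg = 793 × 9.81 / 1000 = 7.77933 kN/m³.
The plate makes 33° with the vertical, i.e. θ = 90° − 33° = 57° to the horizontal. Measuring y along the incline from the free-surface line, vertical depth h = y·sinθ with sinθ = 0.838671.
The centroid is at the centre, 0.85 m below the top of the plate, so y_c = 0.85 m and h_c = 0.85 × 0.838671 = 0.71287 m.
A = π(0.85)² = 2.2698 m².
Resultant F = γ·h_c·A = 7.77933 × 0.71287 × 2.2698 = 12.5875 kN.
I_c = πr⁴/4 = π × 0.85⁴/4 = 0.409983 m⁴.
Centre of pressure: y_p = y_c + I_c/(y_c·A) = 0.85 + 0.409983/(0.85 × 2.2698) = 0.85 + 0.2125 = 1.0625 m along the plane.

y_p = 1.06 m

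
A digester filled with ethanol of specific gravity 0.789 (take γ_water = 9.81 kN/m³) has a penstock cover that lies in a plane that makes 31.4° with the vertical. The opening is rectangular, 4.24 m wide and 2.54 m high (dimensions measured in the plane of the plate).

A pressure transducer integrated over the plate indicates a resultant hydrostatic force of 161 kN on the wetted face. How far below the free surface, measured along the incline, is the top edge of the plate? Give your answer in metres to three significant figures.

y_top ≈ 0.993 m

γ = 0.789 × 9.81 = 7.74009 kN/m³.
A = 4.24 × 2.54 = 10.7696 m².
From F = γ·h_c·A, the centroid depth is h_c = 161/(7.74009 × 10.7696) = 1.93144 m.
The plate makes 31.4° with the vertical, i.e. θ = 90° − 31.4° = 58.6° to the horizontal. Measuring y along the incline from the free-surface line, vertical depth h = y·sinθ with sinθ = 0.853551.
Along the incline, y_c = h_c/sinθ = 1.93144/0.853551 = 2.26283 m.
The centroid lies 2.54/2 = 1.27 m below the top edge, so the top edge sits at y_top = 2.26283 − 1.27 = 0.99283 m along the incline.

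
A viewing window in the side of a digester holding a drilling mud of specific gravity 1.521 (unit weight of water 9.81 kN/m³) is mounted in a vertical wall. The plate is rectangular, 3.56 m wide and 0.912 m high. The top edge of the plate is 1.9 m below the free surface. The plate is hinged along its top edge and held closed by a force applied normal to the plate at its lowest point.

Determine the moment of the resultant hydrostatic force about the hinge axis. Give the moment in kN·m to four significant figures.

γ = 1.521 × 9.81 = 14.92101 kN/m³.
The centroid lies 0.912/2 = 0.456 m below the top edge, so the centroid depth is h_c = 1.9 + 0.456 = 2.356 m.
A = 3.56 × 0.912 = 3.24672 m².
Resultant F = γ·h_c·A = 14.92101 × 2.356 × 3.24672 = 114.135 kN.
I_c = b·h³/12 = 3.56 × 0.912³/12 = 0.225037 m⁴.
Centre of pressure: y_p = y_c + I_c/(y_c·A) = 2.356 + 0.225037/(2.356 × 3.24672) = 2.356 + 0.0294194 = 2.38542 m along the plane.
The resultant acts 0.456 + 0.0294194 = 0.485419 m (along the plate) below the hinge at the top edge, so the moment about the hinge is M = F × 0.485419 = 114.135 × 0.485419 = 55.4033 kN·m.

M ≈ 55.40 kN·m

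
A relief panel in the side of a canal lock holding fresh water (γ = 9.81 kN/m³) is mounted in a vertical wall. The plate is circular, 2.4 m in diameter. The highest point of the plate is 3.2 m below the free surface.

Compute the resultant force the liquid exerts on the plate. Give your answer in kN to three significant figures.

γ = 9.81 kN/m³.
The centroid is at the centre, 1.2 m below the top of the plate, so the centroid depth is h_c = 3.2 + 1.2 = 4.4 m.
A = π(1.2)² = 4.52389 m².
Resultant F = γ·h_c·A = 9.81 × 4.4 × 4.52389 = 195.269 kN.

F ≈ 195 kN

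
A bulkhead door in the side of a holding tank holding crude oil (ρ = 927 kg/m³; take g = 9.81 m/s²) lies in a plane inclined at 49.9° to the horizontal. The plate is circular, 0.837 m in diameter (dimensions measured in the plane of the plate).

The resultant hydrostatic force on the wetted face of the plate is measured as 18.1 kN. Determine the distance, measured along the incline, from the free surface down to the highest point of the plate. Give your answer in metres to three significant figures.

y_top ≈ 4.31 m

γ = ρg = 927 × 9.81 / 1000 = 9.09387 kN/m³.
A = π(0.4185)² = 0.550226 m².
From F = γ·h_c·A, the centroid depth is h_c = 18.1/(9.09387 × 0.550226) = 3.61733 m.
Let θ = 49.9° be the plate's angle to the horizontal; measure y along the incline from where the plane meets the free surface. Vertical depth h = y·sinθ with sinθ = 0.764921.
Along the incline, y_c = h_c/sinθ = 3.61733/0.764921 = 4.72902 m.
The centroid is at the centre, 0.4185 m below the top of the plate, so the highest point sits at y_top = 4.72902 − 0.4185 = 4.31052 m along the incline.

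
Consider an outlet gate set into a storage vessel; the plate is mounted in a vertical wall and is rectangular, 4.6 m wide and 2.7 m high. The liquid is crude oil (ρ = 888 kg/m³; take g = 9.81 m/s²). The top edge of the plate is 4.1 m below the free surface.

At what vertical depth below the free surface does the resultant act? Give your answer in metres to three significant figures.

h_p = 5.56 m

γ = ρg = 888 × 9.81 / 1000 = 8.71128 kN/m³.
The centroid lies 2.7/2 = 1.35 m below the top edge, so the centroid depth is h_c = 4.1 + 1.35 = 5.45 m.
A = 4.6 × 2.7 = 12.42 m².
Resultant F = γ·h_c·A = 8.71128 × 5.45 × 12.42 = 589.658 kN.
I_c = b·h³/12 = 4.6 × 2.7³/12 = 7.54515 m⁴.
Centre of pressure: y_p = y_c + I_c/(y_c·A) = 5.45 + 7.54515/(5.45 × 12.42) = 5.45 + 0.111468 = 5.56147 m along the plane.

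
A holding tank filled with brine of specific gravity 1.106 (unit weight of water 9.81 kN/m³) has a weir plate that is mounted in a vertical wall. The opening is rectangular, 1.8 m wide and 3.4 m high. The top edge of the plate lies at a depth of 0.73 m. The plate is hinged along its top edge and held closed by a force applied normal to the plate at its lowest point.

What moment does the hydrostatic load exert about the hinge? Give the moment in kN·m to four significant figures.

γ = 1.106 × 9.81 = 10.84986 kN/m³.
The centroid lies 3.4/2 = 1.7 m below the top edge, so the centroid depth is h_c = 0.73 + 1.7 = 2.43 m.
A = 1.8 × 3.4 = 6.12 m².
Resultant F = γ·h_c·A = 10.84986 × 2.43 × 6.12 = 161.355 kN.
I_c = b·h³/12 = 1.8 × 3.4³/12 = 5.8956 m⁴.
Centre of pressure: y_p = y_c + I_c/(y_c·A) = 2.43 + 5.8956/(2.43 × 6.12) = 2.43 + 0.396433 = 2.82643 m along the plane.
The resultant acts 1.7 + 0.396433 = 2.09643 m (along the plate) below the hinge at the top edge, so the moment about the hinge is M = F × 2.09643 = 161.355 × 2.09643 = 338.269 kN·m.

M ≈ 338.3 kN·m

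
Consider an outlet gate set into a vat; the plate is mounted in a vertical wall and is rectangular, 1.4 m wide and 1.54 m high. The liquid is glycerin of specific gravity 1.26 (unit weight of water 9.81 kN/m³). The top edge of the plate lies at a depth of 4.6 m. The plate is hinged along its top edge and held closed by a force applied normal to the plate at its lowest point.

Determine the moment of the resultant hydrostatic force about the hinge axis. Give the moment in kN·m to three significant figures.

M ≈ 115 kN·m

γ = 1.26 × 9.81 = 12.3606 kN/m³.
The centroid lies 1.54/2 = 0.77 m below the top edge, so the centroid depth is h_c = 4.6 + 0.77 = 5.37 m.
A = 1.4 × 1.54 = 2.156 m².
Resultant F = γ·h_c·A = 12.3606 × 5.37 × 2.156 = 143.108 kN.
I_c = b·h³/12 = 1.4 × 1.54³/12 = 0.426097 m⁴.
Centre of pressure: y_p = y_c + I_c/(y_c·A) = 5.37 + 0.426097/(5.37 × 2.156) = 5.37 + 0.0368032 = 5.4068 m along the plane.
The resultant acts 0.77 + 0.0368032 = 0.806803 m (along the plate) below the hinge at the top edge, so the moment about the hinge is M = F × 0.806803 = 143.108 × 0.806803 = 115.46 kN·m.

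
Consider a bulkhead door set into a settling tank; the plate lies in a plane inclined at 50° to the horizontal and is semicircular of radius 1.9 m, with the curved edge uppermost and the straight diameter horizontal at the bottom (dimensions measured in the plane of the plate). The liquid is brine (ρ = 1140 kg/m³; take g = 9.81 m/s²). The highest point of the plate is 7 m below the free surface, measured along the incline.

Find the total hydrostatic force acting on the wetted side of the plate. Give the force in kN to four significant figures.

F ≈ 393.2 kN

γ = ρg = 1140 × 9.81 / 1000 = 11.1834 kN/m³.
Let θ = 50° be the plate's angle to the horizontal; measure y along the incline from where the plane meets the free surface. Vertical depth h = y·sinθ with sinθ = 0.766044.
The centroid lies 4r/(3π) = 0.806385 m above the diameter, so r − 4r/(3π) = 1.9 − 0.806385 = 1.09361 m below the topmost point, so y_c = 7 + 1.09361 = 8.09361 m and h_c = 8.09361 × 0.766044 = 6.20006 m.
A = πr²/2 = π × 1.9²/2 = 5.67057 m².
Resultant F = γ·h_c·A = 11.1834 × 6.20006 × 5.67057 = 393.185 kN.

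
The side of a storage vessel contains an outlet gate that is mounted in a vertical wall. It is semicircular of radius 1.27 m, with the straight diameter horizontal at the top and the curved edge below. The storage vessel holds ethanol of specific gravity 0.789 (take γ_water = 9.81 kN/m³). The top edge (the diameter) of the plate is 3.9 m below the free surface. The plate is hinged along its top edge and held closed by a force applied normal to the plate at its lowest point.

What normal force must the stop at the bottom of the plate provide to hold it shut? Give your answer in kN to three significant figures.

P ≈ 38.7 kN

γ = 0.789 × 9.81 = 7.74009 kN/m³.
The centroid of a semicircle lies 4r/(3π) = 0.539005 m from the diameter, here below the top edge, so the centroid depth is h_c = 3.9 + 0.539005 = 4.439 m.
A = πr²/2 = π × 1.27²/2 = 2.53354 m².
Resultant F = γ·h_c·A = 7.74009 × 4.439 × 2.53354 = 87.048 kN.
I_c = (π/8 − 8/(9π))·r⁴ = 0.109757 × 1.27⁴ = 0.285527 m⁴.
Centre of pressure: y_p = y_c + I_c/(y_c·A) = 4.439 + 0.285527/(4.439 × 2.53354) = 4.439 + 0.0253883 = 4.46439 m along the plane.
The resultant acts 0.539005 + 0.0253883 = 0.564393 m (along the plate) below the hinge at the top edge, so the moment about the hinge is M = F × 0.564393 = 87.048 × 0.564393 = 49.1293 kN·m.
A normal force at the bottom, 1.27 m from the hinge, must supply this moment: P = 49.1293/1.27 = 38.6845 kN.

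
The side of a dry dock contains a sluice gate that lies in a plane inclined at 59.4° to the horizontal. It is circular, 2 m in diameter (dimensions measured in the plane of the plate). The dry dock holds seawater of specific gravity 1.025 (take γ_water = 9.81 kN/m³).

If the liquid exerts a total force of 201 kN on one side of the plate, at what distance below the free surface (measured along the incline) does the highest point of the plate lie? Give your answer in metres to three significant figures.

y_top ≈ 6.39 m

γ = 1.025 × 9.81 = 10.05525 kN/m³.
A = π(1)² = 3.14159 m².
From F = γ·h_c·A, the centroid depth is h_c = 201/(10.05525 × 3.14159) = 6.36288 m.
Let θ = 59.4° be the plate's angle to the horizontal; measure y along the incline from where the plane meets the free surface. Vertical depth h = y·sinθ with sinθ = 0.860742.
Along the incline, y_c = h_c/sinθ = 6.36288/0.860742 = 7.39232 m.
The centroid is at the centre, 1 m below the top of the plate, so the highest point sits at y_top = 7.39232 − 1 = 6.39232 m along the incline.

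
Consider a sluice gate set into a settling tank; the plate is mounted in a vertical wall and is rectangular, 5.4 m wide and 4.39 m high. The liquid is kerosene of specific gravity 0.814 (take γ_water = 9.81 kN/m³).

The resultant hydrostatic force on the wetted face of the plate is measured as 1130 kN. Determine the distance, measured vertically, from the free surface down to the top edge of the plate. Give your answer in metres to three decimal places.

d_top ≈ 3.774 m

γ = 0.814 × 9.81 = 7.98534 kN/m³.
A = 5.4 × 4.39 = 23.706 m².
From F = γ·h_c·A, the centroid depth is h_c = 1130/(7.98534 × 23.706) = 5.96935 m.
The centroid lies 4.39/2 = 2.195 m below the top edge, so the top edge sits at h_top = 5.96935 − 2.195 = 3.77435 m below the surface.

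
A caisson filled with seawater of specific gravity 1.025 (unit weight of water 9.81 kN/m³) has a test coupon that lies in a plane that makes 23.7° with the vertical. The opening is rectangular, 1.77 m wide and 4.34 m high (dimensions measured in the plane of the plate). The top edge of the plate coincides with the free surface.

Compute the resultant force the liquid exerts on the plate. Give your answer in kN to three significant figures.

γ = 1.025 × 9.81 = 10.05525 kN/m³.
The plate makes 23.7° with the vertical, i.e. θ = 90° − 23.7° = 66.3° to the horizontal. Measuring y along the incline from the free-surface line, vertical depth h = y·sinθ with sinθ = 0.915663.
The centroid lies 4.34/2 = 2.17 m below the top edge, so y_c = 2.17 m and h_c = 2.17 × 0.915663 = 1.98699 m.
A = 1.77 × 4.34 = 7.6818 m².
Resultant F = γ·h_c·A = 10.05525 × 1.98699 × 7.6818 = 153.48 kN.

F ≈ 153 kN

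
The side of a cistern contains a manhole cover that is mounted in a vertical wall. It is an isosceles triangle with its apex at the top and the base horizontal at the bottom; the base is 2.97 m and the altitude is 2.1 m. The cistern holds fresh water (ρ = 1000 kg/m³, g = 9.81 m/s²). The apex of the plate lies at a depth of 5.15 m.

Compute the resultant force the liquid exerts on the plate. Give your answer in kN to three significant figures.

F ≈ 200 kN

γ = ρg = 1000 × 9.81 = 9810 N/m³ = 9.81 kN/m³.
With the apex up, the centroid sits 2h/3 = 2 × 2.1/3 = 1.4 m below the apex, so the centroid depth is h_c = 5.15 + 1.4 = 6.55 m.
A = ½ × 2.97 × 2.1 = 3.1185 m².
Resultant F = γ·h_c·A = 9.81 × 6.55 × 3.1185 = 200.381 kN.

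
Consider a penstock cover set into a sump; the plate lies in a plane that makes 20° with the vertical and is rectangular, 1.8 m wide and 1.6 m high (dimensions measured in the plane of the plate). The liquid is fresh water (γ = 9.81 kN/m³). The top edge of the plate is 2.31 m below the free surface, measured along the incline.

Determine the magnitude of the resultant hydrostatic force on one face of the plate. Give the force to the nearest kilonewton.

γ = 9.81 kN/m³.
The plate makes 20° with the vertical, i.e. θ = 90° − 20° = 70° to the horizontal. Measuring y along the incline from the free-surface line, vertical depth h = y·sinθ with sinθ = 0.939693.
The centroid lies 1.6/2 = 0.8 m below the top edge, so y_c = 2.31 + 0.8 = 3.11 m and h_c = 3.11 × 0.939693 = 2.92245 m.
A = 1.8 × 1.6 = 2.88 m².
Resultant F = γ·h_c·A = 9.81 × 2.92245 × 2.88 = 82.5674 kN.

F ≈ 83 kN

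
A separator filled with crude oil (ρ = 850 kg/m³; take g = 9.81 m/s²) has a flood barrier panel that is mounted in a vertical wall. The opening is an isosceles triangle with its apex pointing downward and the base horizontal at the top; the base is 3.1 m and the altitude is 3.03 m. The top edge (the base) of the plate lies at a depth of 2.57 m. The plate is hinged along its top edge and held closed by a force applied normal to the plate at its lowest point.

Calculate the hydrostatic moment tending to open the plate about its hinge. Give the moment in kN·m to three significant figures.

γ = ρg = 850 × 9.81 / 1000 = 8.3385 kN/m³.
With the apex down, the centroid sits h/3 = 3.03/3 = 1.01 m below the base (the top edge), so the centroid depth is h_c = 2.57 + 1.01 = 3.58 m.
A = ½ × 3.1 × 3.03 = 4.6965 m².
Resultant F = γ·h_c·A = 8.3385 × 3.58 × 4.6965 = 140.199 kN.
I_c = b·h³/36 = 3.1 × 3.03³/36 = 2.39545 m⁴.
Centre of pressure: y_p = y_c + I_c/(y_c·A) = 3.58 + 2.39545/(3.58 × 4.6965) = 3.58 + 0.142472 = 3.72247 m along the plane.
The resultant acts 1.01 + 0.142472 = 1.15247 m (along the plate) below the hinge at the top edge, so the moment about the hinge is M = F × 1.15247 = 140.199 × 1.15247 = 161.575 kN·m.

M ≈ 162 kN·m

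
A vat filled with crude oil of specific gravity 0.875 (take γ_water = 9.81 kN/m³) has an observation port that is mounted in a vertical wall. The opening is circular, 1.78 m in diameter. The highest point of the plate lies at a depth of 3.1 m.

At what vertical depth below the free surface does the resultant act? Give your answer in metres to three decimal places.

h_p = 4.040 m

γ = 0.875 × 9.81 = 8.58375 kN/m³.
The centroid is at the centre, 0.89 m below the top of the plate, so the centroid depth is h_c = 3.1 + 0.89 = 3.99 m.
A = π(0.89)² = 2.48846 m².
Resultant F = γ·h_c·A = 8.58375 × 3.99 × 2.48846 = 85.2277 kN.
I_c = πr⁴/4 = π × 0.89⁴/4 = 0.492776 m⁴.
Centre of pressure: y_p = y_c + I_c/(y_c·A) = 3.99 + 0.492776/(3.99 × 2.48846) = 3.99 + 0.0496302 = 4.03963 m along the plane.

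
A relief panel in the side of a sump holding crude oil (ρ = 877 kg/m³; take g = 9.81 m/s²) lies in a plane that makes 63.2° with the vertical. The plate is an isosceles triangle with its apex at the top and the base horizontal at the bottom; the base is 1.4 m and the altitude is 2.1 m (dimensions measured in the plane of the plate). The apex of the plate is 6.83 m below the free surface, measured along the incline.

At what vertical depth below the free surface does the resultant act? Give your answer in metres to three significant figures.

γ = ρg = 877 × 9.81 / 1000 = 8.60337 kN/m³.
The plate makes 63.2° with the vertical, i.e. θ = 90° − 63.2° = 26.8° to the horizontal. Measuring y along the incline from the free-surface line, vertical depth h = y·sinθ with sinθ = 0.450878.
With the apex up, the centroid sits 2h/3 = 2 × 2.1/3 = 1.4 m below the apex, so y_c = 6.83 + 1.4 = 8.23 m and h_c = 8.23 × 0.450878 = 3.71073 m.
A = ½ × 1.4 × 2.1 = 1.47 m².
Resultant F = γ·h_c·A = 8.60337 × 3.71073 × 1.47 = 46.9294 kN.
I_c = b·h³/36 = 1.4 × 2.1³/36 = 0.36015 m⁴.
Centre of pressure: y_p = y_c + I_c/(y_c·A) = 8.23 + 0.36015/(8.23 × 1.47) = 8.23 + 0.0297691 = 8.25977 m along the plane.
Vertically, h_p = y_p·sinθ = 8.25977 × 0.450878 = 3.72415 m.

h_p = 3.72 m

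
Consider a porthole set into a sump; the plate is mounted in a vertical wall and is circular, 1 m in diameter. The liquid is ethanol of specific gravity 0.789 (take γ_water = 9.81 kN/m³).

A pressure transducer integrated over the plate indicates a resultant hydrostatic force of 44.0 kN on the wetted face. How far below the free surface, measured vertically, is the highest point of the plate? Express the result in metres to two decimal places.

γ = 0.789 × 9.81 = 7.74009 kN/m³.
A = π(0.5)² = 0.785398 m².
From F = γ·h_c·A, the centroid depth is h_c = 44.0/(7.74009 × 0.785398) = 7.23797 m.
The centroid is at the centre, 0.5 m below the top of the plate, so the highest point sits at h_top = 7.23797 − 0.5 = 6.73797 m below the surface.

d_top ≈ 6.74 m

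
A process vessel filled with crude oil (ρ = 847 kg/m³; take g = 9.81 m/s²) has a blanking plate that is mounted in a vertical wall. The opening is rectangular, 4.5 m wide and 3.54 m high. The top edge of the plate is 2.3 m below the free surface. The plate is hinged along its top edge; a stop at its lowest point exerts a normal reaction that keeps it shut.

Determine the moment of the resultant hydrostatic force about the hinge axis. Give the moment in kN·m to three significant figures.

γ = ρg = 847 × 9.81 / 1000 = 8.30907 kN/m³.
The centroid lies 3.54/2 = 1.77 m below the top edge, so the centroid depth is h_c = 2.3 + 1.77 = 4.07 m.
A = 4.5 × 3.54 = 15.93 m².
Resultant F = γ·h_c·A = 8.30907 × 4.07 × 15.93 = 538.719 kN.
I_c = b·h³/12 = 4.5 × 3.54³/12 = 16.6357 m⁴.
Centre of pressure: y_p = y_c + I_c/(y_c·A) = 4.07 + 16.6357/(4.07 × 15.93) = 4.07 + 0.256585 = 4.32659 m along the plane.
The resultant acts 1.77 + 0.256585 = 2.02658 m (along the plate) below the hinge at the top edge, so the moment about the hinge is M = F × 2.02658 = 538.719 × 2.02658 = 1091.76 kN·m.

M ≈ 1090 kN·m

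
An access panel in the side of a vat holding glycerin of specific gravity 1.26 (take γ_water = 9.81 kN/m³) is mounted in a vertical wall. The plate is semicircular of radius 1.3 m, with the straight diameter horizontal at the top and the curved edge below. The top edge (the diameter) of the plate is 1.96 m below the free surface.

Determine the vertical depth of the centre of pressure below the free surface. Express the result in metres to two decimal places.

h_p = 2.56 m

γ = 1.26 × 9.81 = 12.3606 kN/m³.
The centroid of a semicircle lies 4r/(3π) = 0.551737 m from the diameter, here below the top edge, so the centroid depth is h_c = 1.96 + 0.551737 = 2.51174 m.
A = πr²/2 = π × 1.3²/2 = 2.65465 m².
Resultant F = γ·h_c·A = 12.3606 × 2.51174 × 2.65465 = 82.4179 kN.
I_c = (π/8 − 8/(9π))·r⁴ = 0.109757 × 1.3⁴ = 0.313477 m⁴.
Centre of pressure: y_p = y_c + I_c/(y_c·A) = 2.51174 + 0.313477/(2.51174 × 2.65465) = 2.51174 + 0.0470136 = 2.55875 m along the plane.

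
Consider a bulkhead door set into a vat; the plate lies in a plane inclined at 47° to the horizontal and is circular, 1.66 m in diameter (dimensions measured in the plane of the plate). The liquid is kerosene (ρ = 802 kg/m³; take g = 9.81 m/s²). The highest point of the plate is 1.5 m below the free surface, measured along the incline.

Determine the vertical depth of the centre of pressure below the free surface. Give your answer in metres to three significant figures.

γ = ρg = 802 × 9.81 / 1000 = 7.86762 kN/m³.
Let θ = 47° be the plate's angle to the horizontal; measure y along the incline from where the plane meets the free surface. Vertical depth h = y·sinθ with sinθ = 0.731354.
The centroid is at the centre, 0.83 m below the top of the plate, so y_c = 1.5 + 0.83 = 2.33 m and h_c = 2.33 × 0.731354 = 1.70405 m.
A = π(0.83)² = 2.16424 m².
Resultant F = γ·h_c·A = 7.86762 × 1.70405 × 2.16424 = 29.0156 kN.
I_c = πr⁴/4 = π × 0.83⁴/4 = 0.372737 m⁴.
Centre of pressure: y_p = y_c + I_c/(y_c·A) = 2.33 + 0.372737/(2.33 × 2.16424) = 2.33 + 0.0739165 = 2.40392 m along the plane.
Vertically, h_p = y_p·sinθ = 2.40392 × 0.731354 = 1.75812 m.

h_p = 1.76 m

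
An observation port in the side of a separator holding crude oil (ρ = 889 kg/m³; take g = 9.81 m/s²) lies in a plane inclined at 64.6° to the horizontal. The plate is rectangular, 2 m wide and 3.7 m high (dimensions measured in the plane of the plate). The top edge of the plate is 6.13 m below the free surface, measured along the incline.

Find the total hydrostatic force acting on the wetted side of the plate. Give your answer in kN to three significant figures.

γ = ρg = 889 × 9.81 / 1000 = 8.72109 kN/m³.
Let θ = 64.6° be the plate's angle to the horizontal; measure y along the incline from where the plane meets the free surface. Vertical depth h = y·sinθ with sinθ = 0.903335.
The centroid lies 3.7/2 = 1.85 m below the top edge, so y_c = 6.13 + 1.85 = 7.98 m and h_c = 7.98 × 0.903335 = 7.20861 m.
A = 2 × 3.7 = 7.4 m².
Resultant F = γ·h_c·A = 8.72109 × 7.20861 × 7.4 = 465.215 kN.

F ≈ 465 kN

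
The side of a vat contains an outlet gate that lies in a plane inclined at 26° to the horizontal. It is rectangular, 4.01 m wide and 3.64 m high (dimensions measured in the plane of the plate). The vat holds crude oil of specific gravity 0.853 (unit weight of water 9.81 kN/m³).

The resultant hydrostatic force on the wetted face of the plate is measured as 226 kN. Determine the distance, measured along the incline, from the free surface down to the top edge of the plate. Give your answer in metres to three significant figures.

y_top ≈ 2.40 m

γ = 0.853 × 9.81 = 8.36793 kN/m³.
A = 4.01 × 3.64 = 14.5964 m².
From F = γ·h_c·A, the centroid depth is h_c = 226/(8.36793 × 14.5964) = 1.85031 m.
Let θ = 26° be the plate's angle to the horizontal; measure y along the incline from where the plane meets the free surface. Vertical depth h = y·sinθ with sinθ = 0.438371.
Along the incline, y_c = h_c/sinθ = 1.85031/0.438371 = 4.22088 m.
The centroid lies 3.64/2 = 1.82 m below the top edge, so the top edge sits at y_top = 4.22088 − 1.82 = 2.40088 m along the incline.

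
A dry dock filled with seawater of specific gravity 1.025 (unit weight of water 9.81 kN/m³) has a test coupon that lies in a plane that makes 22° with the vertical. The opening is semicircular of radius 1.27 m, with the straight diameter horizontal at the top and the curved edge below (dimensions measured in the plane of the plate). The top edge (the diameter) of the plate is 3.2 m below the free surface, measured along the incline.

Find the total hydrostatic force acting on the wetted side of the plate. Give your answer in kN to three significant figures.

γ = 1.025 × 9.81 = 10.05525 kN/m³.
The plate makes 22° with the vertical, i.e. θ = 90° − 22° = 68° to the horizontal. Measuring y along the incline from the free-surface line, vertical depth h = y·sinθ with sinθ = 0.927184.
The centroid of a semicircle lies 4r/(3π) = 0.539005 m from the diameter, here below the top edge, so y_c = 3.2 + 0.539005 = 3.73901 m and h_c = 3.73901 × 0.927184 = 3.46675 m.
A = πr²/2 = π × 1.27²/2 = 2.53354 m².
Resultant F = γ·h_c·A = 10.05525 × 3.46675 × 2.53354 = 88.3168 kN.

F ≈ 88.3 kN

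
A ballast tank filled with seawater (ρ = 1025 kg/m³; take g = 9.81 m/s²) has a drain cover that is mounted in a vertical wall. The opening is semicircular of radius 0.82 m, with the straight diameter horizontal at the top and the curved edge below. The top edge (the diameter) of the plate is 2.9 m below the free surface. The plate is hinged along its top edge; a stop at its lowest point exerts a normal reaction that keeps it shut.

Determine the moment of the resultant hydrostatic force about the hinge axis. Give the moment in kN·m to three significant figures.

γ = ρg = 1025 × 9.81 / 1000 = 10.05525 kN/m³.
The centroid of a semicircle lies 4r/(3π) = 0.348019 m from the diameter, here below the top edge, so the centroid depth is h_c = 2.9 + 0.348019 = 3.24802 m.
A = πr²/2 = π × 0.82²/2 = 1.0562 m².
Resultant F = γ·h_c·A = 10.05525 × 3.24802 × 1.0562 = 34.4951 kN.
I_c = (π/8 − 8/(9π))·r⁴ = 0.109757 × 0.82⁴ = 0.0496235 m⁴.
Centre of pressure: y_p = y_c + I_c/(y_c·A) = 3.24802 + 0.0496235/(3.24802 × 1.0562) = 3.24802 + 0.0144651 = 3.26249 m along the plane.
The resultant acts 0.348019 + 0.0144651 = 0.362484 m (along the plate) below the hinge at the top edge, so the moment about the hinge is M = F × 0.362484 = 34.4951 × 0.362484 = 12.5039 kN·m.

M ≈ 12.5 kN·m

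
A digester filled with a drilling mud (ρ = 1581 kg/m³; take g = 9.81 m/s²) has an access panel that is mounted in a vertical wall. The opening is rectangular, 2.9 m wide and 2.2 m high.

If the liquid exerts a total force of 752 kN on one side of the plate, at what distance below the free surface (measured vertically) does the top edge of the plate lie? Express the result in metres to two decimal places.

γ = ρg = 1581 × 9.81 / 1000 = 15.50961 kN/m³.
A = 2.9 × 2.2 = 6.38 m².
From F = γ·h_c·A, the centroid depth is h_c = 752/(15.50961 × 6.38) = 7.5997 m.
The centroid lies 2.2/2 = 1.1 m below the top edge, so the top edge sits at h_top = 7.5997 − 1.1 = 6.4997 m below the surface.

d_top ≈ 6.50 m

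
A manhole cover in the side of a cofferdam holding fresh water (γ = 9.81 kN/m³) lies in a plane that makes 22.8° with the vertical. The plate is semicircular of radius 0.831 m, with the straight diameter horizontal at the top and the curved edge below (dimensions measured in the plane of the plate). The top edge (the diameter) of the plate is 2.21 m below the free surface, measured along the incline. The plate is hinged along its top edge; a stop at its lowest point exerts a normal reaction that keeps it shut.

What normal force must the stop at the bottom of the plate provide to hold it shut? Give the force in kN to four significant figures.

P ≈ 11.24 kN

γ = 9.81 kN/m³.
The plate makes 22.8° with the vertical, i.e. θ = 90° − 22.8° = 67.2° to the horizontal. Measuring y along the incline from the free-surface line, vertical depth h = y·sinθ with sinθ = 0.921863.
The centroid of a semicircle lies 4r/(3π) = 0.352687 m from the diameter, here below the top edge, so y_c = 2.21 + 0.352687 = 2.56269 m and h_c = 2.56269 × 0.921863 = 2.36245 m.
A = πr²/2 = π × 0.831²/2 = 1.08473 m².
Resultant F = γ·h_c·A = 9.81 × 2.36245 × 1.08473 = 25.1393 kN.
I_c = (π/8 − 8/(9π))·r⁴ = 0.109757 × 0.831⁴ = 0.0523403 m⁴.
Centre of pressure: y_p = y_c + I_c/(y_c·A) = 2.56269 + 0.0523403/(2.56269 × 1.08473) = 2.56269 + 0.0188286 = 2.58152 m along the plane.
The resultant acts 0.352687 + 0.0188286 = 0.371516 m (along the plate) below the hinge at the top edge, so the moment about the hinge is M = F × 0.371516 = 25.1393 × 0.371516 = 9.33965 kN·m.
A normal force at the bottom, 0.831 m from the hinge, must supply this moment: P = 9.33965/0.831 = 11.239 kN.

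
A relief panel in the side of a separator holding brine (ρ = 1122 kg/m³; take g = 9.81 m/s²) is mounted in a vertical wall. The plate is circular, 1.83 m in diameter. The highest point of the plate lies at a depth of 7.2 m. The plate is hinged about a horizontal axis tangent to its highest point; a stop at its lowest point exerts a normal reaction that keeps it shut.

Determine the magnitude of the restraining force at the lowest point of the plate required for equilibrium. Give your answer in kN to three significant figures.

P ≈ 121 kN

γ = ρg = 1122 × 9.81 / 1000 = 11.00682 kN/m³.
The centroid is at the centre, 0.915 m below the top of the plate, so the centroid depth is h_c = 7.2 + 0.915 = 8.115 m.
A = π(0.915)² = 2.63022 m².
Resultant F = γ·h_c·A = 11.00682 × 8.115 × 2.63022 = 234.932 kN.
I_c = πr⁴/4 = π × 0.915⁴/4 = 0.550521 m⁴.
Centre of pressure: y_p = y_c + I_c/(y_c·A) = 8.115 + 0.550521/(8.115 × 2.63022) = 8.115 + 0.0257925 = 8.14079 m along the plane.
The resultant acts 0.915 + 0.0257925 = 0.940793 m (along the plate) below the hinge at the top edge, so the moment about the hinge is M = F × 0.940793 = 234.932 × 0.940793 = 221.022 kN·m.
A normal force at the bottom, 1.83 m from the hinge, must supply this moment: P = 221.022/1.83 = 120.777 kN.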